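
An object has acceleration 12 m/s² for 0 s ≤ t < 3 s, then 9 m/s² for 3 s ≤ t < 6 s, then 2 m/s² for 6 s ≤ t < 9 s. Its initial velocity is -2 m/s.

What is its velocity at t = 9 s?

67 m/s

Δv equals the area under the a-t graph; then v = v₀ + Δv.
0–3 s: 12 × 3 = 36 m/s
3–6 s: 9 × 3 = 27 m/s
6–9 s: 2 × 3 = 6 m/s
Δv = 69 m/s, so v(9) = -2 + (69) = 67 m/s.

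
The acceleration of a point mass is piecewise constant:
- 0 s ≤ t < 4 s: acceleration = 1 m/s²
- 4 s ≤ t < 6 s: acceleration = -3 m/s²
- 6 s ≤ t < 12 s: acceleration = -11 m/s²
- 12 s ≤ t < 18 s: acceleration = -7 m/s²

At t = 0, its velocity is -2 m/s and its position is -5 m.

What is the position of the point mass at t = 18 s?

-775 m

On each constant-a segment, Δv = aΔt and Δx = v₀Δt + ½aΔt²; chain segment to segment.
0–4 s: v starts -2 m/s; Δx = -2·4 + ½·1·4² = 0 m; v ends 2 m/s.
4–6 s: v starts 2 m/s; Δx = 2·2 + ½·-3·2² = -2 m; v ends -4 m/s.
6–12 s: v starts -4 m/s; Δx = -4·6 + ½·-11·6² = -222 m; v ends -70 m/s.
12–18 s: v starts -70 m/s; Δx = -70·6 + ½·-7·6² = -546 m; v ends -112 m/s.
x(18) = -5 + Σ Δx = -775 m.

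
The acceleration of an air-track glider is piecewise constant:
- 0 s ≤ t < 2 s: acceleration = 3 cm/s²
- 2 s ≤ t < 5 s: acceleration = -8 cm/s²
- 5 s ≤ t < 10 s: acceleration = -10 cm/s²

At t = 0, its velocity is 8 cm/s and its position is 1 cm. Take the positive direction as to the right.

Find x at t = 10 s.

-146 cm

On each constant-a segment, Δv = aΔt and Δx = v₀Δt + ½aΔt²; chain segment to segment.
0–2 s: v starts 8 cm/s; Δx = 8·2 + ½·3·2² = 22 cm; v ends 14 cm/s.
2–5 s: v starts 14 cm/s; Δx = 14·3 + ½·-8·3² = 6 cm; v ends -10 cm/s.
5–10 s: v starts -10 cm/s; Δx = -10·5 + ½·-10·5² = -175 cm; v ends -60 cm/s.
x(10) = 1 + Σ Δx = -146 cm.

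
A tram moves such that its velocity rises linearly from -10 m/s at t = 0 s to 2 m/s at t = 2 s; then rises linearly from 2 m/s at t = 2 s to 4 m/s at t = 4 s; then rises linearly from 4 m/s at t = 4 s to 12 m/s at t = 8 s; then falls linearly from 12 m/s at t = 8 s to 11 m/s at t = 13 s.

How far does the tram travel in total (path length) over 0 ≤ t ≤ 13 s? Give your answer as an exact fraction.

625/6 m

Total distance travelled is ∫|v| dt — sum the magnitudes of each area piece.
0–2 s: v = 0 at t = 5/3 s; triangle areas 25/3 + 1/3 = 26/3 m
2–4 s: |½(2 + 4)(2)| = 6 m
4–8 s: |½(4 + 12)(4)| = 32 m
8–13 s: |½(12 + 11)(5)| = 57.5 m
Total distance = 625/6 m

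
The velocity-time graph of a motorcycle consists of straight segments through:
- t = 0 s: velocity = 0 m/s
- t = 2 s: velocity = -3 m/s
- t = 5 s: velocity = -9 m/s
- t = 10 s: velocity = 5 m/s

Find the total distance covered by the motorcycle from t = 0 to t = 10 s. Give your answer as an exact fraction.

Distance (not displacement) is the total path length: add the absolute areas under v-t.
0–2 s: |½(0 + -3)(2)| = 3 m
2–5 s: |½(-3 + -9)(3)| = 18 m
5–10 s: v = 0 at t = 115/14 s; triangle areas 405/28 + 125/28 = 265/14 m
Total distance = 559/14 m

559/14 m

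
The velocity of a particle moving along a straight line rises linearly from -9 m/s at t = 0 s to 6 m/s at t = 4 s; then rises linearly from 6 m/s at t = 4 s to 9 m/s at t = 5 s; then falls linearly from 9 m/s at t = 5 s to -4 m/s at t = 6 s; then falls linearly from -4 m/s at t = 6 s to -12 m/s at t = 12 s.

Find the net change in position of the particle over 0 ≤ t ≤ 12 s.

Displacement is the signed area under the v-t curve.
0–4 s: ½(-9 + 6)(4) = -6 m
4–5 s: ½(6 + 9)(1) = 7.5 m
5–6 s: ½(9 + -4)(1) = 2.5 m
6–12 s: ½(-4 + -12)(6) = -48 m
Net displacement = -44 m

-44 m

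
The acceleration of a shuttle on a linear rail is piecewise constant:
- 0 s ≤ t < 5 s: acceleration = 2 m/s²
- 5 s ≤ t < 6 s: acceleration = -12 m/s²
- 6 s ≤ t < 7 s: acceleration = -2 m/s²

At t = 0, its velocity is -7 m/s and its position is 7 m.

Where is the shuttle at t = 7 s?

-16 m

On each constant-a segment, Δv = aΔt and Δx = v₀Δt + ½aΔt²; chain segment to segment.
0–5 s: v starts -7 m/s; Δx = -7·5 + ½·2·5² = -10 m; v ends 3 m/s.
5–6 s: v starts 3 m/s; Δx = 3·1 + ½·-12·1² = -3 m; v ends -9 m/s.
6–7 s: v starts -9 m/s; Δx = -9·1 + ½·-2·1² = -10 m; v ends -11 m/s.
x(7) = 7 + Σ Δx = -16 m.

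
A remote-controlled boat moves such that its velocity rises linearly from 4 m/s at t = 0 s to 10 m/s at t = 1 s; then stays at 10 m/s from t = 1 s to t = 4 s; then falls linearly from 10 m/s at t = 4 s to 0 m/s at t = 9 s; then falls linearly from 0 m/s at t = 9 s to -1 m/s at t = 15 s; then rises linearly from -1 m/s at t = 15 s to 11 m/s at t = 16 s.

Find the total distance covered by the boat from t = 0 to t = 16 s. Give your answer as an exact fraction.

Distance (not displacement) is the total path length: add the absolute areas under v-t.
0–1 s: |½(4 + 10)(1)| = 7 m
1–4 s: |10| × 3 = 30 m
4–9 s: |½(10 + 0)(5)| = 25 m
9–15 s: |½(0 + -1)(6)| = 3 m
15–16 s: v = 0 at t = 181/12 s; triangle areas 1/24 + 121/24 = 61/12 m
Total distance = 841/12 m

841/12 m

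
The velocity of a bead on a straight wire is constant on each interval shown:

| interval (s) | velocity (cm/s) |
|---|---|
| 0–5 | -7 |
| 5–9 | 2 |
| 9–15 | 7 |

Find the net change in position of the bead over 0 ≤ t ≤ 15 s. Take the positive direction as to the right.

15 cm

Displacement is the signed area under the v-t curve.
0–5 s: -7 × 5 = -35 cm
5–9 s: 2 × 4 = 8 cm
9–15 s: 7 × 6 = 42 cm
Net displacement = 15 cm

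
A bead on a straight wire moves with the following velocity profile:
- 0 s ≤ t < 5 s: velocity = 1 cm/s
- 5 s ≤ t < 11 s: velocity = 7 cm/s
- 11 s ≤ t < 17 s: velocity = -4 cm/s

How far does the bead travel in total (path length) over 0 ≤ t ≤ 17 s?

Distance (not displacement) is the total path length: add the absolute areas under v-t.
0–5 s: |1| × 5 = 5 cm
5–11 s: |7| × 6 = 42 cm
11–17 s: |-4| × 6 = 24 cm
Total distance = 71 cm

71 cm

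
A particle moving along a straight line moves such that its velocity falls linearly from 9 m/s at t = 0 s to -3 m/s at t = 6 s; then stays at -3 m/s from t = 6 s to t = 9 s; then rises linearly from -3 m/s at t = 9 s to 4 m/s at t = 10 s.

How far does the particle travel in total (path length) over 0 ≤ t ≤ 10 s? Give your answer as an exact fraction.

Total distance travelled is ∫|v| dt — sum the magnitudes of each area piece.
0–6 s: v = 0 at t = 4.5 s; triangle areas 20.25 + 2.25 = 22.5 m
6–9 s: |-3| × 3 = 9 m
9–10 s: v = 0 at t = 66/7 s; triangle areas 9/14 + 8/7 = 25/14 m
Total distance = 233/7 m

233/7 m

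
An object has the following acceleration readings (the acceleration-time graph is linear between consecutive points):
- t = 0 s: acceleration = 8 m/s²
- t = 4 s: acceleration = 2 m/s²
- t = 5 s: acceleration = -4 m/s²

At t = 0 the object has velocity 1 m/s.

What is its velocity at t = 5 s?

20 m/s

Δv equals the area under the a-t graph; then v = v₀ + Δv.
0–4 s: ½(8 + 2)(4) = 20 m/s
4–5 s: ½(2 + -4)(1) = -1 m/s
Δv = 19 m/s, so v(5) = 1 + (19) = 20 m/s.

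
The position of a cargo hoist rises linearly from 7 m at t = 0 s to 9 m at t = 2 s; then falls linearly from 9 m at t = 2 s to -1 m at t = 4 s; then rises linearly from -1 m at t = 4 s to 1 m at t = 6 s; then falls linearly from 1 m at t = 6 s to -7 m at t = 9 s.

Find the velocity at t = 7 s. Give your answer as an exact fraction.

Velocity is the slope of the x-t graph on 6–9 s: (-7 − 1)/(9 − 6) = -8/3 m/s.

-8/3 m/s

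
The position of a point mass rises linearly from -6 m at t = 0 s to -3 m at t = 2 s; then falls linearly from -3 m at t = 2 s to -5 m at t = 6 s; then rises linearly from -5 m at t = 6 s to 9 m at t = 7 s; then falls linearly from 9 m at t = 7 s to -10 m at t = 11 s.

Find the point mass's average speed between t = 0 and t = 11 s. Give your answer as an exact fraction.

38/11 m/s

Average speed = (total path length)/(elapsed time); on a piecewise-linear x-t graph the path length is Σ|Δx|.
0–2 s: |Δx| = |-3 − -6| = 3 m
2–6 s: |Δx| = |-5 − -3| = 2 m
6–7 s: |Δx| = |9 − -5| = 14 m
7–11 s: |Δx| = |-10 − 9| = 19 m
Total path = 38 m; average speed = 38/11 = 38/11 m/s.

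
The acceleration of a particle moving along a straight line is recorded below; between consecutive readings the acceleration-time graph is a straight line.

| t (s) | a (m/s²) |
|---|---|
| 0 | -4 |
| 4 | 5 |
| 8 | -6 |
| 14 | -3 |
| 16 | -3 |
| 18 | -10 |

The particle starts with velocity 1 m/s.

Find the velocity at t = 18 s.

Δv equals the area under the a-t graph; then v = v₀ + Δv.
0–4 s: ½(-4 + 5)(4) = 2 m/s
4–8 s: ½(5 + -6)(4) = -2 m/s
8–14 s: ½(-6 + -3)(6) = -27 m/s
14–16 s: -3 × 2 = -6 m/s
16–18 s: ½(-3 + -10)(2) = -13 m/s
Δv = -46 m/s, so v(18) = 1 + (-46) = -45 m/s.

-45 m/s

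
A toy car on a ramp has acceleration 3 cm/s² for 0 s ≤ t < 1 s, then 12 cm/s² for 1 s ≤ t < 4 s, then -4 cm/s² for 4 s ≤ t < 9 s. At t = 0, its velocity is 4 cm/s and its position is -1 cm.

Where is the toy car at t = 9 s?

244.5 cm

On each constant-a segment, Δv = aΔt and Δx = v₀Δt + ½aΔt²; chain segment to segment.
0–1 s: v starts 4 cm/s; Δx = 4·1 + ½·3·1² = 5.5 cm; v ends 7 cm/s.
1–4 s: v starts 7 cm/s; Δx = 7·3 + ½·12·3² = 75 cm; v ends 43 cm/s.
4–9 s: v starts 43 cm/s; Δx = 43·5 + ½·-4·5² = 165 cm; v ends 23 cm/s.
x(9) = -1 + Σ Δx = 244.5 cm.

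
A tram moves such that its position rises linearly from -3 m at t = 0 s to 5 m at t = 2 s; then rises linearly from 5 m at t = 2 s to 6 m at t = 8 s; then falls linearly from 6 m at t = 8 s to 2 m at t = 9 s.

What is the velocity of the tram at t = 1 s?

Velocity is the slope of the x-t graph on 0–2 s: (5 − -3)/(2 − 0) = 4 m/s.

4 m/s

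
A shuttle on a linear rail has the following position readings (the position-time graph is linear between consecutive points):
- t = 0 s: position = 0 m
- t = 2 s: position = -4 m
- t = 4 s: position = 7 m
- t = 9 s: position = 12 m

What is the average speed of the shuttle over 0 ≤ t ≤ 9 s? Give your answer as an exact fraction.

Average speed = (total path length)/(elapsed time); on a piecewise-linear x-t graph the path length is Σ|Δx|.
0–2 s: |Δx| = |-4 − 0| = 4 m
2–4 s: |Δx| = |7 − -4| = 11 m
4–9 s: |Δx| = |12 − 7| = 5 m
Total path = 20 m; average speed = 20/9 = 20/9 m/s.

20/9 m/s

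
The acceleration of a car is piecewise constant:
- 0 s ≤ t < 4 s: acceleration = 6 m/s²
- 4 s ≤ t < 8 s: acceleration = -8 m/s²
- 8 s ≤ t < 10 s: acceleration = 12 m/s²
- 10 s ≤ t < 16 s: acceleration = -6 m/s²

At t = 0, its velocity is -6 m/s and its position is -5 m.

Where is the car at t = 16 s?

On each constant-a segment, Δv = aΔt and Δx = v₀Δt + ½aΔt²; chain segment to segment.
0–4 s: v starts -6 m/s; Δx = -6·4 + ½·6·4² = 24 m; v ends 18 m/s.
4–8 s: v starts 18 m/s; Δx = 18·4 + ½·-8·4² = 8 m; v ends -14 m/s.
8–10 s: v starts -14 m/s; Δx = -14·2 + ½·12·2² = -4 m; v ends 10 m/s.
10–16 s: v starts 10 m/s; Δx = 10·6 + ½·-6·6² = -48 m; v ends -26 m/s.
x(16) = -5 + Σ Δx = -25 m.

-25 m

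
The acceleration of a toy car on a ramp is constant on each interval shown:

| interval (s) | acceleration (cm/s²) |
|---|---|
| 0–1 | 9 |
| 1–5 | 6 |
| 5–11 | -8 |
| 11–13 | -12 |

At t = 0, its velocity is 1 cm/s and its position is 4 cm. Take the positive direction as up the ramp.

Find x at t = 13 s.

105.5 cm

On each constant-a segment, Δv = aΔt and Δx = v₀Δt + ½aΔt²; chain segment to segment.
0–1 s: v starts 1 cm/s; Δx = 1·1 + ½·9·1² = 5.5 cm; v ends 10 cm/s.
1–5 s: v starts 10 cm/s; Δx = 10·4 + ½·6·4² = 88 cm; v ends 34 cm/s.
5–11 s: v starts 34 cm/s; Δx = 34·6 + ½·-8·6² = 60 cm; v ends -14 cm/s.
11–13 s: v starts -14 cm/s; Δx = -14·2 + ½·-12·2² = -52 cm; v ends -38 cm/s.
x(13) = 4 + Σ Δx = 105.5 cm.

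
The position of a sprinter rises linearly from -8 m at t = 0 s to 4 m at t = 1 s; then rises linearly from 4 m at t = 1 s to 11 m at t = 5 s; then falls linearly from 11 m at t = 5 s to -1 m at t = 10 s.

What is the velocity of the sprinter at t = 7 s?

Velocity is the slope of the x-t graph on 5–10 s: (-1 − 11)/(10 − 5) = -2.4 m/s.

-2.4 m/s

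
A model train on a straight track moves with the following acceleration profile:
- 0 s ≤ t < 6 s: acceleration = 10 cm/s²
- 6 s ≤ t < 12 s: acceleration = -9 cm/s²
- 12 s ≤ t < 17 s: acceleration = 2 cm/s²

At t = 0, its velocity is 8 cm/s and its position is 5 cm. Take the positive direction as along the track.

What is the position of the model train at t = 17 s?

574 cm

On each constant-a segment, Δv = aΔt and Δx = v₀Δt + ½aΔt²; chain segment to segment.
0–6 s: v starts 8 cm/s; Δx = 8·6 + ½·10·6² = 228 cm; v ends 68 cm/s.
6–12 s: v starts 68 cm/s; Δx = 68·6 + ½·-9·6² = 246 cm; v ends 14 cm/s.
12–17 s: v starts 14 cm/s; Δx = 14·5 + ½·2·5² = 95 cm; v ends 24 cm/s.
x(17) = 5 + Σ Δx = 574 cm.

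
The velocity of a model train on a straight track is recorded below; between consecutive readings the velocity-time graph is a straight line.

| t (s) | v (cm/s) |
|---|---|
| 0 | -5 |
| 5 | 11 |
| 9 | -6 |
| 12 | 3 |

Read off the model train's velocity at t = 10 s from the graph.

-3 cm/s

On 9–12 s the graph is linear from -6 to 3 cm/s: v(10) = -6 + (3 − -6)·(10 − 9)/(12 − 9) = -3 cm/s.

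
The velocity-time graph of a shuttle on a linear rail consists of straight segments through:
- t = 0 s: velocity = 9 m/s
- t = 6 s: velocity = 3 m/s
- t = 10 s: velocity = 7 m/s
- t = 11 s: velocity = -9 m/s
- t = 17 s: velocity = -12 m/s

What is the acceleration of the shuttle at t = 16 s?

-0.5 m/s²

Acceleration is the slope of the v-t graph on 11–17 s: (-12 − -9)/(17 − 11) = -0.5 m/s².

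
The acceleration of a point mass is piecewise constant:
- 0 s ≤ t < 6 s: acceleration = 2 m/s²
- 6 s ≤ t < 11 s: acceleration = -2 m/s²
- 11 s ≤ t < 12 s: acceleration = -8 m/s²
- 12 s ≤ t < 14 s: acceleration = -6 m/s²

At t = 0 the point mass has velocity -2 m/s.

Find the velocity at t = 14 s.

-20 m/s

Δv equals the area under the a-t graph; then v = v₀ + Δv.
0–6 s: 2 × 6 = 12 m/s
6–11 s: -2 × 5 = -10 m/s
11–12 s: -8 × 1 = -8 m/s
12–14 s: -6 × 2 = -12 m/s
Δv = -18 m/s, so v(14) = -2 + (-18) = -20 m/s.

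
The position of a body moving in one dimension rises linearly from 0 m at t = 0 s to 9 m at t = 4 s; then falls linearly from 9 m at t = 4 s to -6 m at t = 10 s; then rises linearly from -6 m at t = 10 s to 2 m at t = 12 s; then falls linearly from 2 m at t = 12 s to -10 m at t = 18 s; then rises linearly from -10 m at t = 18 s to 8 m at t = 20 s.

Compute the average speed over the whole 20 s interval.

3.1 m/s

Average speed = (total path length)/(elapsed time); on a piecewise-linear x-t graph the path length is Σ|Δx|.
0–4 s: |Δx| = |9 − 0| = 9 m
4–10 s: |Δx| = |-6 − 9| = 15 m
10–12 s: |Δx| = |2 − -6| = 8 m
12–18 s: |Δx| = |-10 − 2| = 12 m
18–20 s: |Δx| = |8 − -10| = 18 m
Total path = 62 m; average speed = 62/20 = 3.1 m/s.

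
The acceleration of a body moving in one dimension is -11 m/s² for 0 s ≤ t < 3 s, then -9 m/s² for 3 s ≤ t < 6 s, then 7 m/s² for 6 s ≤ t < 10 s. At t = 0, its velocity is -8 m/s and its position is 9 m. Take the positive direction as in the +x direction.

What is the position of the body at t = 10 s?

On each constant-a segment, Δv = aΔt and Δx = v₀Δt + ½aΔt²; chain segment to segment.
0–3 s: v starts -8 m/s; Δx = -8·3 + ½·-11·3² = -73.5 m; v ends -41 m/s.
3–6 s: v starts -41 m/s; Δx = -41·3 + ½·-9·3² = -163.5 m; v ends -68 m/s.
6–10 s: v starts -68 m/s; Δx = -68·4 + ½·7·4² = -216 m; v ends -40 m/s.
x(10) = 9 + Σ Δx = -444 m.

-444 m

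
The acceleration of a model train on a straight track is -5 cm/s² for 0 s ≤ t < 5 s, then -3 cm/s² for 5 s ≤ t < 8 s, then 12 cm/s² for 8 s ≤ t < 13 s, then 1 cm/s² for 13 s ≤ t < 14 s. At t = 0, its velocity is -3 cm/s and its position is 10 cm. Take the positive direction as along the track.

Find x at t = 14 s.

On each constant-a segment, Δv = aΔt and Δx = v₀Δt + ½aΔt²; chain segment to segment.
0–5 s: v starts -3 cm/s; Δx = -3·5 + ½·-5·5² = -77.5 cm; v ends -28 cm/s.
5–8 s: v starts -28 cm/s; Δx = -28·3 + ½·-3·3² = -97.5 cm; v ends -37 cm/s.
8–13 s: v starts -37 cm/s; Δx = -37·5 + ½·12·5² = -35 cm; v ends 23 cm/s.
13–14 s: v starts 23 cm/s; Δx = 23·1 + ½·1·1² = 23.5 cm; v ends 24 cm/s.
x(14) = 10 + Σ Δx = -176.5 cm.

-176.5 cm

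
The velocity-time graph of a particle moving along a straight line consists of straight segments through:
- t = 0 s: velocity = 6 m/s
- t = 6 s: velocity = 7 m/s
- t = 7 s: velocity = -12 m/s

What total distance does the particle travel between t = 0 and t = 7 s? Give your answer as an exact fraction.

Distance (not displacement) is the total path length: add the absolute areas under v-t.
0–6 s: |½(6 + 7)(6)| = 39 m
6–7 s: v = 0 at t = 121/19 s; triangle areas 49/38 + 72/19 = 193/38 m
Total distance = 1675/38 m

1675/38 m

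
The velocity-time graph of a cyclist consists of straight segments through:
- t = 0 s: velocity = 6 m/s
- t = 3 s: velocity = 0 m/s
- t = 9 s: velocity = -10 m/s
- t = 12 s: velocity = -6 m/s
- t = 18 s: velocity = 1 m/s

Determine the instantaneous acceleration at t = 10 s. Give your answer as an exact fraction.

Acceleration is the slope of the v-t graph on 9–12 s: (-6 − -10)/(12 − 9) = 4/3 m/s².

4/3 m/s²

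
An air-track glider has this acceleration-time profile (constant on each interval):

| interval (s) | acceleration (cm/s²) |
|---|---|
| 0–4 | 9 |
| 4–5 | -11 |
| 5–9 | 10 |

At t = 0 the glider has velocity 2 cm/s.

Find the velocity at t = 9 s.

67 cm/s

Δv equals the area under the a-t graph; then v = v₀ + Δv.
0–4 s: 9 × 4 = 36 cm/s
4–5 s: -11 × 1 = -11 cm/s
5–9 s: 10 × 4 = 40 cm/s
Δv = 65 cm/s, so v(9) = 2 + (65) = 67 cm/s.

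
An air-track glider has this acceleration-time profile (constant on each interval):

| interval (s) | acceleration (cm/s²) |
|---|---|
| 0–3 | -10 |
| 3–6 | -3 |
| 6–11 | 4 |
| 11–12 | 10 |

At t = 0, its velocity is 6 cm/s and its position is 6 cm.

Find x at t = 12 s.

-229.5 cm

On each constant-a segment, Δv = aΔt and Δx = v₀Δt + ½aΔt²; chain segment to segment.
0–3 s: v starts 6 cm/s; Δx = 6·3 + ½·-10·3² = -27 cm; v ends -24 cm/s.
3–6 s: v starts -24 cm/s; Δx = -24·3 + ½·-3·3² = -85.5 cm; v ends -33 cm/s.
6–11 s: v starts -33 cm/s; Δx = -33·5 + ½·4·5² = -115 cm; v ends -13 cm/s.
11–12 s: v starts -13 cm/s; Δx = -13·1 + ½·10·1² = -8 cm; v ends -3 cm/s.
x(12) = 6 + Σ Δx = -229.5 cm.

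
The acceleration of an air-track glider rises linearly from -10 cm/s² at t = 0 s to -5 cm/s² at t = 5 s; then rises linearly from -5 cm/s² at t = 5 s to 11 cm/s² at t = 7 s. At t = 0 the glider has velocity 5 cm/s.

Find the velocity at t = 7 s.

Δv equals the area under the a-t graph; then v = v₀ + Δv.
0–5 s: ½(-10 + -5)(5) = -37.5 cm/s
5–7 s: ½(-5 + 11)(2) = 6 cm/s
Δv = -31.5 cm/s, so v(7) = 5 + (-31.5) = -26.5 cm/s.

-26.5 cm/s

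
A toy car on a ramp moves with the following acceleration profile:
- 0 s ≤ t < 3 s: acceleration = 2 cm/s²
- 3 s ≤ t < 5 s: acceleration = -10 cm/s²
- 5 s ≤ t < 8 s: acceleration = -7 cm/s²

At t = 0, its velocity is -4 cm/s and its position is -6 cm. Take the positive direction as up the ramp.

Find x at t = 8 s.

On each constant-a segment, Δv = aΔt and Δx = v₀Δt + ½aΔt²; chain segment to segment.
0–3 s: v starts -4 cm/s; Δx = -4·3 + ½·2·3² = -3 cm; v ends 2 cm/s.
3–5 s: v starts 2 cm/s; Δx = 2·2 + ½·-10·2² = -16 cm; v ends -18 cm/s.
5–8 s: v starts -18 cm/s; Δx = -18·3 + ½·-7·3² = -85.5 cm; v ends -39 cm/s.
x(8) = -6 + Σ Δx = -110.5 cm.

-110.5 cm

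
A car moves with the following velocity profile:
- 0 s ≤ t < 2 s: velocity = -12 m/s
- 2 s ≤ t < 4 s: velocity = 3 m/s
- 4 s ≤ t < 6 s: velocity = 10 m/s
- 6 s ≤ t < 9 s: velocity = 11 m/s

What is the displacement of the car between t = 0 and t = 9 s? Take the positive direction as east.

Displacement is the signed area under the v-t curve.
0–2 s: -12 × 2 = -24 m
2–4 s: 3 × 2 = 6 m
4–6 s: 10 × 2 = 20 m
6–9 s: 11 × 3 = 33 m
Net displacement = 35 m

35 m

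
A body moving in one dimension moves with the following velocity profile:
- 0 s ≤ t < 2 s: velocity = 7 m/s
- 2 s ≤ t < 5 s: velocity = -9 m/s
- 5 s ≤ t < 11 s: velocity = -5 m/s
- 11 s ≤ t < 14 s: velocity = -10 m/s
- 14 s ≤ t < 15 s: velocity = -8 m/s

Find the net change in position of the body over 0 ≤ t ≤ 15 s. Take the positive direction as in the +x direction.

Net displacement equals the area under the velocity-time graph (areas below the axis count negative).
0–2 s: 7 × 2 = 14 m
2–5 s: -9 × 3 = -27 m
5–11 s: -5 × 6 = -30 m
11–14 s: -10 × 3 = -30 m
14–15 s: -8 × 1 = -8 m
Net displacement = -81 m

-81 m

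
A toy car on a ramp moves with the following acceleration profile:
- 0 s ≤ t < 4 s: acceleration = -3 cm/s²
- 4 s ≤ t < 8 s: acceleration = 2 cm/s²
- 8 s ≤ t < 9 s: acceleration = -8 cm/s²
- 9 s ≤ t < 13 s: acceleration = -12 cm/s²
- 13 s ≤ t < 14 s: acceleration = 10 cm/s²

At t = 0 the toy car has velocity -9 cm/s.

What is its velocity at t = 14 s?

-59 cm/s

Δv equals the area under the a-t graph; then v = v₀ + Δv.
0–4 s: -3 × 4 = -12 cm/s
4–8 s: 2 × 4 = 8 cm/s
8–9 s: -8 × 1 = -8 cm/s
9–13 s: -12 × 4 = -48 cm/s
13–14 s: 10 × 1 = 10 cm/s
Δv = -50 cm/s, so v(14) = -9 + (-50) = -59 cm/s.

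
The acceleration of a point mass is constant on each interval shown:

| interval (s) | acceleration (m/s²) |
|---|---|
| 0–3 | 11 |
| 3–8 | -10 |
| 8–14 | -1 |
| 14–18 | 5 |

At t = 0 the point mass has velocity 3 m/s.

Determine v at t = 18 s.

0 m/s

Δv equals the area under the a-t graph; then v = v₀ + Δv.
0–3 s: 11 × 3 = 33 m/s
3–8 s: -10 × 5 = -50 m/s
8–14 s: -1 × 6 = -6 m/s
14–18 s: 5 × 4 = 20 m/s
Δv = -3 m/s, so v(18) = 3 + (-3) = 0 m/s.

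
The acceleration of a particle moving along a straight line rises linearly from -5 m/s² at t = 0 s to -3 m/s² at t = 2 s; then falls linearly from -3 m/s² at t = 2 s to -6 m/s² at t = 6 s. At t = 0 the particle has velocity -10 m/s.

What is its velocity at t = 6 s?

Δv equals the area under the a-t graph; then v = v₀ + Δv.
0–2 s: ½(-5 + -3)(2) = -8 m/s
2–6 s: ½(-3 + -6)(4) = -18 m/s
Δv = -26 m/s, so v(6) = -10 + (-26) = -36 m/s.

-36 m/s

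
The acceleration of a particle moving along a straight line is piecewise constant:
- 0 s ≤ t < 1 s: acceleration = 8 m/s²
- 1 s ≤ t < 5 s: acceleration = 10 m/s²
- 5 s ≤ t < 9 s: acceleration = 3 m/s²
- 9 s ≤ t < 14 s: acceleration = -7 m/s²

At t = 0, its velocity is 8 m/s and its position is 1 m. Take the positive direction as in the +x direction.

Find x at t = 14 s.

On each constant-a segment, Δv = aΔt and Δx = v₀Δt + ½aΔt²; chain segment to segment.
0–1 s: v starts 8 m/s; Δx = 8·1 + ½·8·1² = 12 m; v ends 16 m/s.
1–5 s: v starts 16 m/s; Δx = 16·4 + ½·10·4² = 144 m; v ends 56 m/s.
5–9 s: v starts 56 m/s; Δx = 56·4 + ½·3·4² = 248 m; v ends 68 m/s.
9–14 s: v starts 68 m/s; Δx = 68·5 + ½·-7·5² = 252.5 m; v ends 33 m/s.
x(14) = 1 + Σ Δx = 657.5 m.

657.5 m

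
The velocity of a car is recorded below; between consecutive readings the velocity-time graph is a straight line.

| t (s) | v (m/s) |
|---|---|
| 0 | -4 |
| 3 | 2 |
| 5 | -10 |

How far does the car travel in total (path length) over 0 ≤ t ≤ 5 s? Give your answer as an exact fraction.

Distance (not displacement) is the total path length: add the absolute areas under v-t.
0–3 s: v = 0 at t = 2 s; triangle areas 4 + 1 = 5 m
3–5 s: v = 0 at t = 10/3 s; triangle areas 1/3 + 25/3 = 26/3 m
Total distance = 41/3 m

41/3 m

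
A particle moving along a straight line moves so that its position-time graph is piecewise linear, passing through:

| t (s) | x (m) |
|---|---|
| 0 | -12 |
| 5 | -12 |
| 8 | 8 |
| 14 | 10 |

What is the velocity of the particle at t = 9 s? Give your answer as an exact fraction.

1/3 m/s

Velocity is the slope of the x-t graph on 8–14 s: (10 − 8)/(14 − 8) = 1/3 m/s.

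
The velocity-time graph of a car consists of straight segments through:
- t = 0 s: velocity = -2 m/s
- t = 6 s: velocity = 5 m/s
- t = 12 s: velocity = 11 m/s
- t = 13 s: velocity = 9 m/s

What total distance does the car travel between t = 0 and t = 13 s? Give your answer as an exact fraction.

Total distance travelled is ∫|v| dt — sum the magnitudes of each area piece.
0–6 s: v = 0 at t = 12/7 s; triangle areas 12/7 + 75/7 = 87/7 m
6–12 s: |½(5 + 11)(6)| = 48 m
12–13 s: |½(11 + 9)(1)| = 10 m
Total distance = 493/7 m

493/7 m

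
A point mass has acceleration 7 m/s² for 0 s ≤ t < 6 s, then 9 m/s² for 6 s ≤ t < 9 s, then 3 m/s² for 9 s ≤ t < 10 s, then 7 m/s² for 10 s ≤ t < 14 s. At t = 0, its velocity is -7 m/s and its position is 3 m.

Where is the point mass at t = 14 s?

On each constant-a segment, Δv = aΔt and Δx = v₀Δt + ½aΔt²; chain segment to segment.
0–6 s: v starts -7 m/s; Δx = -7·6 + ½·7·6² = 84 m; v ends 35 m/s.
6–9 s: v starts 35 m/s; Δx = 35·3 + ½·9·3² = 145.5 m; v ends 62 m/s.
9–10 s: v starts 62 m/s; Δx = 62·1 + ½·3·1² = 63.5 m; v ends 65 m/s.
10–14 s: v starts 65 m/s; Δx = 65·4 + ½·7·4² = 316 m; v ends 93 m/s.
x(14) = 3 + Σ Δx = 612 m.

612 m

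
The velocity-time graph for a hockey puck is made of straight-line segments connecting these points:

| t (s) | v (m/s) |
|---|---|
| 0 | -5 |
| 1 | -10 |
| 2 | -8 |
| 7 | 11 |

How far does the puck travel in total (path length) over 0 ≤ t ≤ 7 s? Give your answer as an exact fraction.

Distance (not displacement) is the total path length: add the absolute areas under v-t.
0–1 s: |½(-5 + -10)(1)| = 7.5 m
1–2 s: |½(-10 + -8)(1)| = 9 m
2–7 s: v = 0 at t = 78/19 s; triangle areas 160/19 + 605/38 = 925/38 m
Total distance = 776/19 m

776/19 m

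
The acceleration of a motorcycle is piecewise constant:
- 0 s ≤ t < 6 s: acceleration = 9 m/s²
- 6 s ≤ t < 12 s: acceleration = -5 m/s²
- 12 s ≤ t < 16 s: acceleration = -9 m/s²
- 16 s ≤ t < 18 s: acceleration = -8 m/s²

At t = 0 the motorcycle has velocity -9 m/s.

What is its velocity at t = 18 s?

Δv equals the area under the a-t graph; then v = v₀ + Δv.
0–6 s: 9 × 6 = 54 m/s
6–12 s: -5 × 6 = -30 m/s
12–16 s: -9 × 4 = -36 m/s
16–18 s: -8 × 2 = -16 m/s
Δv = -28 m/s, so v(18) = -9 + (-28) = -37 m/s.

-37 m/s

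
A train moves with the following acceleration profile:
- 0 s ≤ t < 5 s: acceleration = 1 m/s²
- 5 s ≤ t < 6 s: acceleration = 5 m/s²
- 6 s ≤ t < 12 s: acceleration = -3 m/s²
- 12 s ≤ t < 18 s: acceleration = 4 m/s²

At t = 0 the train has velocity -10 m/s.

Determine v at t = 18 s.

6 m/s

Δv equals the area under the a-t graph; then v = v₀ + Δv.
0–5 s: 1 × 5 = 5 m/s
5–6 s: 5 × 1 = 5 m/s
6–12 s: -3 × 6 = -18 m/s
12–18 s: 4 × 6 = 24 m/s
Δv = 16 m/s, so v(18) = -10 + (16) = 6 m/s.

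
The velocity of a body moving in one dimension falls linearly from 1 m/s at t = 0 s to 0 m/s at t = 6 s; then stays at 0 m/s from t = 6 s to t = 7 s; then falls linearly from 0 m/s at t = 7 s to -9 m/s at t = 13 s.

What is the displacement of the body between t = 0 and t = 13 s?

-24 m

Net displacement equals the area under the velocity-time graph (areas below the axis count negative).
0–6 s: ½(1 + 0)(6) = 3 m
6–7 s: 0 × 1 = 0 m
7–13 s: ½(0 + -9)(6) = -27 m
Net displacement = -24 m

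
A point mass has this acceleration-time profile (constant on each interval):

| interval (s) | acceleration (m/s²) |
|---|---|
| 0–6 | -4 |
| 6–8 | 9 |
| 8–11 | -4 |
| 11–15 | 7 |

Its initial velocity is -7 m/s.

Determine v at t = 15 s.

3 m/s

Δv equals the area under the a-t graph; then v = v₀ + Δv.
0–6 s: -4 × 6 = -24 m/s
6–8 s: 9 × 2 = 18 m/s
8–11 s: -4 × 3 = -12 m/s
11–15 s: 7 × 4 = 28 m/s
Δv = 10 m/s, so v(15) = -7 + (10) = 3 m/s.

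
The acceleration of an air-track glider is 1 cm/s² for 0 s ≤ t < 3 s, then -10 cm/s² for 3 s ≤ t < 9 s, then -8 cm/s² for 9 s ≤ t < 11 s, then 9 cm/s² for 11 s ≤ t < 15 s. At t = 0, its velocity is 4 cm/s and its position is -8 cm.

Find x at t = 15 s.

-455.5 cm

On each constant-a segment, Δv = aΔt and Δx = v₀Δt + ½aΔt²; chain segment to segment.
0–3 s: v starts 4 cm/s; Δx = 4·3 + ½·1·3² = 16.5 cm; v ends 7 cm/s.
3–9 s: v starts 7 cm/s; Δx = 7·6 + ½·-10·6² = -138 cm; v ends -53 cm/s.
9–11 s: v starts -53 cm/s; Δx = -53·2 + ½·-8·2² = -122 cm; v ends -69 cm/s.
11–15 s: v starts -69 cm/s; Δx = -69·4 + ½·9·4² = -204 cm; v ends -33 cm/s.
x(15) = -8 + Σ Δx = -455.5 cm.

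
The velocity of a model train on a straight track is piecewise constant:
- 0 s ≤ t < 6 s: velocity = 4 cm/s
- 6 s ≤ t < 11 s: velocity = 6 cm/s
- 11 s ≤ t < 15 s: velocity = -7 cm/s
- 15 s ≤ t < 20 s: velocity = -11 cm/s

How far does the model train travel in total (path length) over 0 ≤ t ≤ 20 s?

137 cm

Total distance travelled is ∫|v| dt — sum the magnitudes of each area piece.
0–6 s: |4| × 6 = 24 cm
6–11 s: |6| × 5 = 30 cm
11–15 s: |-7| × 4 = 28 cm
15–20 s: |-11| × 5 = 55 cm
Total distance = 137 cm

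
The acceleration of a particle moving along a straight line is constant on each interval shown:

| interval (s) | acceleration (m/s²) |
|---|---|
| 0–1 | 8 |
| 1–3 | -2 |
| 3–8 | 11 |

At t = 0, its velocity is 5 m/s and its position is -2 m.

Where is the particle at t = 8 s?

211.5 m

On each constant-a segment, Δv = aΔt and Δx = v₀Δt + ½aΔt²; chain segment to segment.
0–1 s: v starts 5 m/s; Δx = 5·1 + ½·8·1² = 9 m; v ends 13 m/s.
1–3 s: v starts 13 m/s; Δx = 13·2 + ½·-2·2² = 22 m; v ends 9 m/s.
3–8 s: v starts 9 m/s; Δx = 9·5 + ½·11·5² = 182.5 m; v ends 64 m/s.
x(8) = -2 + Σ Δx = 211.5 m.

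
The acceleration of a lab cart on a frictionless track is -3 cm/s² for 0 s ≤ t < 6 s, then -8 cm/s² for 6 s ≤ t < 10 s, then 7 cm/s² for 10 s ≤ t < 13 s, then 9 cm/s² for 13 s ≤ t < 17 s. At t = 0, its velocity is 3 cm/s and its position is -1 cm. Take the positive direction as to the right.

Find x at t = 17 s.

On each constant-a segment, Δv = aΔt and Δx = v₀Δt + ½aΔt²; chain segment to segment.
0–6 s: v starts 3 cm/s; Δx = 3·6 + ½·-3·6² = -36 cm; v ends -15 cm/s.
6–10 s: v starts -15 cm/s; Δx = -15·4 + ½·-8·4² = -124 cm; v ends -47 cm/s.
10–13 s: v starts -47 cm/s; Δx = -47·3 + ½·7·3² = -109.5 cm; v ends -26 cm/s.
13–17 s: v starts -26 cm/s; Δx = -26·4 + ½·9·4² = -32 cm; v ends 10 cm/s.
x(17) = -1 + Σ Δx = -302.5 cm.

-302.5 cm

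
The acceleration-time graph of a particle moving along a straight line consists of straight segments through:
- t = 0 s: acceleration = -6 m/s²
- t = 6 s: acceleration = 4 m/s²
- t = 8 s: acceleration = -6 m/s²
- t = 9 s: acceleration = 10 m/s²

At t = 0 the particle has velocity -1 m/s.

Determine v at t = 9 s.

-7 m/s

Δv equals the area under the a-t graph; then v = v₀ + Δv.
0–6 s: ½(-6 + 4)(6) = -6 m/s
6–8 s: ½(4 + -6)(2) = -2 m/s
8–9 s: ½(-6 + 10)(1) = 2 m/s
Δv = -6 m/s, so v(9) = -1 + (-6) = -7 m/s.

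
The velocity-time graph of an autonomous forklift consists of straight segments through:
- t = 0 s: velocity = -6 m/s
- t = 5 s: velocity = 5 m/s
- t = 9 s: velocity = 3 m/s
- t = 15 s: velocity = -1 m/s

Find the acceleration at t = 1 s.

Acceleration is the slope of the v-t graph on 0–5 s: (5 − -6)/(5 − 0) = 2.2 m/s².

2.2 m/s²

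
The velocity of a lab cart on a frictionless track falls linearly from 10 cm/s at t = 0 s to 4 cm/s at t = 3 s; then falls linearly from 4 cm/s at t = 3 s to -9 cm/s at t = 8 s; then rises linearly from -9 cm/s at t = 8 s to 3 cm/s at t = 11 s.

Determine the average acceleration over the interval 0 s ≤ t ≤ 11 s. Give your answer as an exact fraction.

-7/11 cm/s²

Average acceleration = Δv/Δt = (3 − 10)/(11 − 0) = -7/11 cm/s².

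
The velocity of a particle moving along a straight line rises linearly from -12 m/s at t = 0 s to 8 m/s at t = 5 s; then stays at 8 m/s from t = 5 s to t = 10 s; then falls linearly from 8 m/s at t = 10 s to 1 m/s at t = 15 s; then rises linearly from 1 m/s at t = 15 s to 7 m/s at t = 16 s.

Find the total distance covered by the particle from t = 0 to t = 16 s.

92.5 m

Distance (not displacement) is the total path length: add the absolute areas under v-t.
0–5 s: v = 0 at t = 3 s; triangle areas 18 + 8 = 26 m
5–10 s: |8| × 5 = 40 m
10–15 s: |½(8 + 1)(5)| = 22.5 m
15–16 s: |½(1 + 7)(1)| = 4 m
Total distance = 92.5 m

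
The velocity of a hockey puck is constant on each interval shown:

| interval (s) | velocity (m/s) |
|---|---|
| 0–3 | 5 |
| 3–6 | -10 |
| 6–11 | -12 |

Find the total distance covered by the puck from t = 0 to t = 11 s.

Distance (not displacement) is the total path length: add the absolute areas under v-t.
0–3 s: |5| × 3 = 15 m
3–6 s: |-10| × 3 = 30 m
6–11 s: |-12| × 5 = 60 m
Total distance = 105 m

105 m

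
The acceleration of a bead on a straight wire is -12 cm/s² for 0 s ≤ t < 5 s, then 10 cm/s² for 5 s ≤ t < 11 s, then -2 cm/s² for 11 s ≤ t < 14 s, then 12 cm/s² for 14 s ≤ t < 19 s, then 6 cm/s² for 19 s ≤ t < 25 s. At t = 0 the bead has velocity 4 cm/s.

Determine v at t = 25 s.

Δv equals the area under the a-t graph; then v = v₀ + Δv.
0–5 s: -12 × 5 = -60 cm/s
5–11 s: 10 × 6 = 60 cm/s
11–14 s: -2 × 3 = -6 cm/s
14–19 s: 12 × 5 = 60 cm/s
19–25 s: 6 × 6 = 36 cm/s
Δv = 90 cm/s, so v(25) = 4 + (90) = 94 cm/s.

94 cm/s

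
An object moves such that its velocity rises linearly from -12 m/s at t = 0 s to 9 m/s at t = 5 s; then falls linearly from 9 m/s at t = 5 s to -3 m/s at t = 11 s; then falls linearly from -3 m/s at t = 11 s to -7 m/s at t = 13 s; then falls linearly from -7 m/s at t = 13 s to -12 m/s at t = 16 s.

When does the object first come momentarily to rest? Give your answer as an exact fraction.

v changes sign on 0–5 s (from -12 to 9); the graph is linear there, so v = 0 at t = 0 + (12)·(5 − 0)/(9 − -12) = 20/7 s.

t = 20/7 s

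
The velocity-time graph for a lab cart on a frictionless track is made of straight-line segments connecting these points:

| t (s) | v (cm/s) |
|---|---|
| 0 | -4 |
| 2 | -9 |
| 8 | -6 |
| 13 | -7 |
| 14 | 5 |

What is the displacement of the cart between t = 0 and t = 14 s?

Net displacement equals the area under the velocity-time graph (areas below the axis count negative).
0–2 s: ½(-4 + -9)(2) = -13 cm
2–8 s: ½(-9 + -6)(6) = -45 cm
8–13 s: ½(-6 + -7)(5) = -32.5 cm
13–14 s: ½(-7 + 5)(1) = -1 cm
Net displacement = -91.5 cm

-91.5 cm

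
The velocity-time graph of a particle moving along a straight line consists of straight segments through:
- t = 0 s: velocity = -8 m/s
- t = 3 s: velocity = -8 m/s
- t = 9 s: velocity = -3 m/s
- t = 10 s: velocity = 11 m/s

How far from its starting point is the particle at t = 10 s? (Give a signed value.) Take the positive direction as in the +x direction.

Displacement is the signed area under the v-t curve.
0–3 s: -8 × 3 = -24 m
3–9 s: ½(-8 + -3)(6) = -33 m
9–10 s: ½(-3 + 11)(1) = 4 m
Net displacement = -53 m

-53 m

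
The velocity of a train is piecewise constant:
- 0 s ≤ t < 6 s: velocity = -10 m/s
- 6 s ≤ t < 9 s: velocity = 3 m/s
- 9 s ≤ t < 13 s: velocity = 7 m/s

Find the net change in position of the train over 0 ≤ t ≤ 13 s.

Net displacement equals the area under the velocity-time graph (areas below the axis count negative).
0–6 s: -10 × 6 = -60 m
6–9 s: 3 × 3 = 9 m
9–13 s: 7 × 4 = 28 m
Net displacement = -23 m

-23 m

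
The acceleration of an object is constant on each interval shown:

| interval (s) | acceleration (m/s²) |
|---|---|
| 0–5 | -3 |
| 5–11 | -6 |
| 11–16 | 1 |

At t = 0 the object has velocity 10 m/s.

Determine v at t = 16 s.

-36 m/s

Δv equals the area under the a-t graph; then v = v₀ + Δv.
0–5 s: -3 × 5 = -15 m/s
5–11 s: -6 × 6 = -36 m/s
11–16 s: 1 × 5 = 5 m/s
Δv = -46 m/s, so v(16) = 10 + (-46) = -36 m/s.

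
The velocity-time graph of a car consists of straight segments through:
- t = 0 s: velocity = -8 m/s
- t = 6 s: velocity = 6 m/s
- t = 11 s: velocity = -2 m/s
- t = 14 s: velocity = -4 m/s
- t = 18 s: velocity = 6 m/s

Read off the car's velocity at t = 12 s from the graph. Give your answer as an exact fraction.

On 11–14 s the graph is linear from -2 to -4 m/s: v(12) = -2 + (-4 − -2)·(12 − 11)/(14 − 11) = -8/3 m/s.

-8/3 m/s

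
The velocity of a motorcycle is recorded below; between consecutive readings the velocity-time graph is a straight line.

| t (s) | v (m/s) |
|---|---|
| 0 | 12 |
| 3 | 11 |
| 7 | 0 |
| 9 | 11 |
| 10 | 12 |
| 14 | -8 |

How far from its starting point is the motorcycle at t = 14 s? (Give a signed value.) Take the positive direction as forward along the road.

Net displacement equals the area under the velocity-time graph (areas below the axis count negative).
0–3 s: ½(12 + 11)(3) = 34.5 m
3–7 s: ½(11 + 0)(4) = 22 m
7–9 s: ½(0 + 11)(2) = 11 m
9–10 s: ½(11 + 12)(1) = 11.5 m
10–14 s: ½(12 + -8)(4) = 8 m
Net displacement = 87 m

87 m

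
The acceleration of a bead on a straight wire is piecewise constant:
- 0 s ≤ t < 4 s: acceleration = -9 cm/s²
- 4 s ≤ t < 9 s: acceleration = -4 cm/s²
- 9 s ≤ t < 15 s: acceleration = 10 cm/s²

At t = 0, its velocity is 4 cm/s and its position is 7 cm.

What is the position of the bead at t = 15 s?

On each constant-a segment, Δv = aΔt and Δx = v₀Δt + ½aΔt²; chain segment to segment.
0–4 s: v starts 4 cm/s; Δx = 4·4 + ½·-9·4² = -56 cm; v ends -32 cm/s.
4–9 s: v starts -32 cm/s; Δx = -32·5 + ½·-4·5² = -210 cm; v ends -52 cm/s.
9–15 s: v starts -52 cm/s; Δx = -52·6 + ½·10·6² = -132 cm; v ends 8 cm/s.
x(15) = 7 + Σ Δx = -391 cm.

-391 cm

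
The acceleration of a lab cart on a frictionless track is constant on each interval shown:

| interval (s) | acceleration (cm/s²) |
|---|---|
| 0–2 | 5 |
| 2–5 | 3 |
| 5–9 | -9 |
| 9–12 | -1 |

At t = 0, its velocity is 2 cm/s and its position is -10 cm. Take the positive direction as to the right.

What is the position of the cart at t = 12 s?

On each constant-a segment, Δv = aΔt and Δx = v₀Δt + ½aΔt²; chain segment to segment.
0–2 s: v starts 2 cm/s; Δx = 2·2 + ½·5·2² = 14 cm; v ends 12 cm/s.
2–5 s: v starts 12 cm/s; Δx = 12·3 + ½·3·3² = 49.5 cm; v ends 21 cm/s.
5–9 s: v starts 21 cm/s; Δx = 21·4 + ½·-9·4² = 12 cm; v ends -15 cm/s.
9–12 s: v starts -15 cm/s; Δx = -15·3 + ½·-1·3² = -49.5 cm; v ends -18 cm/s.
x(12) = -10 + Σ Δx = 16 cm.

16 cm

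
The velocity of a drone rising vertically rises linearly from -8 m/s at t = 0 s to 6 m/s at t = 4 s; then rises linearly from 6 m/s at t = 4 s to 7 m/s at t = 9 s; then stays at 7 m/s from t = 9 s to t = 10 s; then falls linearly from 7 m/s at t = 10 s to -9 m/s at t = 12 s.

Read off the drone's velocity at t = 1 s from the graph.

-4.5 m/s

On 0–4 s the graph is linear from -8 to 6 m/s: v(1) = -8 + (6 − -8)·(1 − 0)/(4 − 0) = -4.5 m/s.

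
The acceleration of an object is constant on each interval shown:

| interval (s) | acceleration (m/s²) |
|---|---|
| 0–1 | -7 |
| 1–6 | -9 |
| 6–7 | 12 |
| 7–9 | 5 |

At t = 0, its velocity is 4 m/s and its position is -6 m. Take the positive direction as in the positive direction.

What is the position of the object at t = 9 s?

-237 m

On each constant-a segment, Δv = aΔt and Δx = v₀Δt + ½aΔt²; chain segment to segment.
0–1 s: v starts 4 m/s; Δx = 4·1 + ½·-7·1² = 0.5 m; v ends -3 m/s.
1–6 s: v starts -3 m/s; Δx = -3·5 + ½·-9·5² = -127.5 m; v ends -48 m/s.
6–7 s: v starts -48 m/s; Δx = -48·1 + ½·12·1² = -42 m; v ends -36 m/s.
7–9 s: v starts -36 m/s; Δx = -36·2 + ½·5·2² = -62 m; v ends -26 m/s.
x(9) = -6 + Σ Δx = -237 m.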